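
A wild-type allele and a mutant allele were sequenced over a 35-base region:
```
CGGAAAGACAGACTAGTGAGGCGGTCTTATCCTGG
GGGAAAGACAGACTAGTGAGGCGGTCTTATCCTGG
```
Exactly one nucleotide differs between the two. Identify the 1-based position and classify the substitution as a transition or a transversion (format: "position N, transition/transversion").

The sequences differ only at position 1: C→G (pyrimidine→purine), a transversion.

position 1, transversion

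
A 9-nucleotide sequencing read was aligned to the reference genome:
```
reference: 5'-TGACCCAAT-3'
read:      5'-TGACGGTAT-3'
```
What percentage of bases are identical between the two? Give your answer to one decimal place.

66.7%

3 positions differ (5, 6, 7), so 6 of 9 match: 6/9 = 66.67%.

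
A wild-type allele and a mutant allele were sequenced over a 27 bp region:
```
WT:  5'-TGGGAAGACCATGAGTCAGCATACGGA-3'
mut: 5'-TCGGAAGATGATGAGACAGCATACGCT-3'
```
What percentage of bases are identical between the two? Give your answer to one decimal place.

77.8%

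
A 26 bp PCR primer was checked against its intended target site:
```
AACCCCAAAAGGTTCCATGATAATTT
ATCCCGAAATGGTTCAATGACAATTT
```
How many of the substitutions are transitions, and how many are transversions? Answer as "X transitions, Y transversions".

Transitions (purine↔purine or pyrimidine↔pyrimidine): 21 T→C.
Transversions (purine↔pyrimidine): 2 A→T, 6 C→G, 10 A→T, 16 C→A.

1 transition, 4 transversions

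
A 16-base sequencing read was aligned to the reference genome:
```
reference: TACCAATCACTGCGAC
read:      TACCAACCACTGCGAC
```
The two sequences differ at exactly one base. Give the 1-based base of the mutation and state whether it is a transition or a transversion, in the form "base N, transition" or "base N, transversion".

base 7, transition

The sequences differ only at base 7: T→C (pyrimidine→pyrimidine), a transition.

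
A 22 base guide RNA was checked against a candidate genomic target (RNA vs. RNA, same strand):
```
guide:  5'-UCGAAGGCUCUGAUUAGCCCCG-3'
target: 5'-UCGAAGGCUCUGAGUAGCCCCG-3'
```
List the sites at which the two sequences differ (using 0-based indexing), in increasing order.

13

Differences at site 13 (U→G).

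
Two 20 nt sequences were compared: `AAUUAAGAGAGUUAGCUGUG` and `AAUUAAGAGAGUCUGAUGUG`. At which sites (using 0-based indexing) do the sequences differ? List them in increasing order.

12, 13, 15

Differences at site 12 (U→C), site 13 (A→U), site 15 (C→A).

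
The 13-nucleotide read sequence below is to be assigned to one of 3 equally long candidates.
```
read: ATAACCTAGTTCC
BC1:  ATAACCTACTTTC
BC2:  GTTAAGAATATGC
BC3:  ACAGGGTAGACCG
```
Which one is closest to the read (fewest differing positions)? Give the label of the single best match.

BC1 differs at 2 positions; BC2 differs at 8 positions; BC3 differs at 7 positions. The closest is BC1.

BC1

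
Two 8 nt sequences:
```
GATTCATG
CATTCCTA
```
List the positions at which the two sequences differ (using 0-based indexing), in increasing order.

Scanning 0-based: 0: G/C; 5: A/C; 7: G/A.

0, 5, 7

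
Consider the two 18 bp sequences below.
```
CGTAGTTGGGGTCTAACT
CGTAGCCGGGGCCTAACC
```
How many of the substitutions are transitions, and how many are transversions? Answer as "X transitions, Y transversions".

4 transitions, 0 transversions

Mismatches (1-based):
base 6: T→C (pyrimidine→pyrimidine, transition)
base 7: T→C (pyrimidine→pyrimidine, transition)
base 12: T→C (pyrimidine→pyrimidine, transition)
base 18: T→C (pyrimidine→pyrimidine, transition)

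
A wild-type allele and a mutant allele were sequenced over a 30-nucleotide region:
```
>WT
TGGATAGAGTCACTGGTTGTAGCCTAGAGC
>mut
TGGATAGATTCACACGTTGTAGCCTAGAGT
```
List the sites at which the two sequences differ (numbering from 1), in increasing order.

Differences at site 9 (G→T), site 14 (T→A), site 15 (G→C), site 30 (C→T).

9, 14, 15, 30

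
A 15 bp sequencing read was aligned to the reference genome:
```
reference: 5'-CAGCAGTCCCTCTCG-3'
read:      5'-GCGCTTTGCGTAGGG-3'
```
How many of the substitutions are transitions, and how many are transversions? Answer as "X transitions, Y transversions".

0 transitions, 9 transversions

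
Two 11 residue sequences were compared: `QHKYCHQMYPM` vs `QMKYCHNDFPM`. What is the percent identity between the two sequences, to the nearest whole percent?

64%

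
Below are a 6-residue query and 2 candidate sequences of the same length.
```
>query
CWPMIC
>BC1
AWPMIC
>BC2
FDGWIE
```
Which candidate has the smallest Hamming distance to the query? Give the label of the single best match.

Hamming distances to query — BC1: 1; BC2: 5.
Smallest is BC1 with 1 mismatch.

BC1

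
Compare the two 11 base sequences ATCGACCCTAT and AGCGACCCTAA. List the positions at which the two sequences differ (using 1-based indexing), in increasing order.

Differences at position 2 (T→G), position 11 (T→A).

2, 11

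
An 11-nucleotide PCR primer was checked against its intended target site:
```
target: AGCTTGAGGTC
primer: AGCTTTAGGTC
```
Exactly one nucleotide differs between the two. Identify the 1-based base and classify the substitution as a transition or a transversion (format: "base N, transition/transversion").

base 6, transversion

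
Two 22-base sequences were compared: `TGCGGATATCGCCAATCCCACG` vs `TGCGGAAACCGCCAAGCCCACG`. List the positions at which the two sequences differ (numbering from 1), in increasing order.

Scanning 1-based: 7: T/A; 9: T/C; 16: T/G.

7, 9, 16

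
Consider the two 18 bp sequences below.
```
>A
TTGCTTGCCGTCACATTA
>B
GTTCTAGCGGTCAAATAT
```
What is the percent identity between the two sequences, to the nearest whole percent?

61%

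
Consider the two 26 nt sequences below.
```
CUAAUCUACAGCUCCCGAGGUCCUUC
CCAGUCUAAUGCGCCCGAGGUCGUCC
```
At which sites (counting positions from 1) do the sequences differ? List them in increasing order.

Differences at site 2 (U→C), site 4 (A→G), site 9 (C→A), site 10 (A→U), site 13 (U→G), site 23 (C→G), site 25 (U→C).

2, 4, 9, 10, 13, 23, 25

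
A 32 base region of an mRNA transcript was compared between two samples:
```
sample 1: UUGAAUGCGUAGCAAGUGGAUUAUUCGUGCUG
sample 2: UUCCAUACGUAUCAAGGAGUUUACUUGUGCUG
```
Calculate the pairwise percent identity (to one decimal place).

71.9%

Mismatches at positions 3, 4, 7, 12, 17, 18, 20, 24, 26 (1-based): 9 of 32.
Identical positions: 23/32 = 71.88% → 71.9%.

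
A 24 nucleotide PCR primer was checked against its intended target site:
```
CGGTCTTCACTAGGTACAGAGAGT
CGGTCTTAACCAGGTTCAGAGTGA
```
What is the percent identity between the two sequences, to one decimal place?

79.2%

Mismatches at positions 8, 11, 16, 22, 24 (1-based): 5 of 24.
Identical positions: 19/24 = 79.17% → 79.2%.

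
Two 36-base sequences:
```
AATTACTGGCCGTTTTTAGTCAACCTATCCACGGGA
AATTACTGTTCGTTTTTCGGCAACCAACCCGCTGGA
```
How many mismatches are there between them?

Comparing position by position, 8 sites differ: 9 (G/T), 10 (C/T), 18 (A/C), 20 (T/G), 26 (T/A), 28 (T/C), 31 (A/G), 33 (G/T).

8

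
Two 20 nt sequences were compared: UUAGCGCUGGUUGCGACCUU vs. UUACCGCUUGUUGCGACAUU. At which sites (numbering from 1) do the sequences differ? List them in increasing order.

4, 9, 18

Scanning 1-based: 4: G/C; 9: G/U; 18: C/A.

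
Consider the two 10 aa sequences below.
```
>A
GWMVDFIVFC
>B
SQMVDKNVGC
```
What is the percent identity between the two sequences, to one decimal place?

5 positions differ (1, 2, 6, 7, 9), so 5 of 10 match: 5/10 = 50%.

50.0%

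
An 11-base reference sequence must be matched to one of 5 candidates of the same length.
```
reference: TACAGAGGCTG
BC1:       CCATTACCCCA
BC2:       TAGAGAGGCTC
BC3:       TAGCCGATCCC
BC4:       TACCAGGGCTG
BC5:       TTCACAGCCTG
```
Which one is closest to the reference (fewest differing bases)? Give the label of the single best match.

Hamming distances to reference — BC1: 9; BC2: 2; BC3: 8; BC4: 3; BC5: 3.
Smallest is BC2 with 2 mismatches.

BC2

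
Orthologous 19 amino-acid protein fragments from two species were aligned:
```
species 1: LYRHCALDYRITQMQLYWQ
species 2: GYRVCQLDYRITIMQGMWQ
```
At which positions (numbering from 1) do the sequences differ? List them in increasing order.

1, 4, 6, 13, 16, 17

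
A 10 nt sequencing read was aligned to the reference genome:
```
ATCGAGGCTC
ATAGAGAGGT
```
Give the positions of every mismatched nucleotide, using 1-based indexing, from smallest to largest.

3, 7, 8, 9, 10

Scanning 1-based: 3: C/A; 7: G/A; 8: C/G; 9: T/G; 10: C/T.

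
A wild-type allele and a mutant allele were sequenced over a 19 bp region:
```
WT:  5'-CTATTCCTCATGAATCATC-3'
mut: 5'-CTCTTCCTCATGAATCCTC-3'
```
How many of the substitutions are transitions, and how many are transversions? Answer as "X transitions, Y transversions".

0 transitions, 2 transversions

Transitions (purine↔purine or pyrimidine↔pyrimidine): none.
Transversions (purine↔pyrimidine): 3 A→C, 17 A→C.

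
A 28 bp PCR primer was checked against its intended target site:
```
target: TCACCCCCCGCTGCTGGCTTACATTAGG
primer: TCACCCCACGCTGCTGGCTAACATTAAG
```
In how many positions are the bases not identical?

3

The sequences differ at positions 8, 20, 27 (1-based) — 3 in total.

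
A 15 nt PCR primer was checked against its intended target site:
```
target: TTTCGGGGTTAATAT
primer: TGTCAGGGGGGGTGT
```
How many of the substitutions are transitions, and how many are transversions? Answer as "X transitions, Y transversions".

4 transitions, 3 transversions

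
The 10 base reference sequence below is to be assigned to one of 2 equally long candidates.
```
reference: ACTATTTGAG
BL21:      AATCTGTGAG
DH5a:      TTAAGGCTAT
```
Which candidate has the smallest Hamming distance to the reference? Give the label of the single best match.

BL21 differs at 3 sites; DH5a differs at 8 sites. The closest is BL21.

BL21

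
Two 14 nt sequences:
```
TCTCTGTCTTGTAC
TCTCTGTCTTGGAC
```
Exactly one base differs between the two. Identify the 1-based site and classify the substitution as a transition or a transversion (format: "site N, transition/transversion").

The sequences differ only at site 12: T→G (pyrimidine→purine), a transversion.

site 12, transversion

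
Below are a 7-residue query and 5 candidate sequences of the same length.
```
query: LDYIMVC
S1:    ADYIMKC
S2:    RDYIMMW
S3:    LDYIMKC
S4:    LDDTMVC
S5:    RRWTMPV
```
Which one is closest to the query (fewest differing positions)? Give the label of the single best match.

S3

Hamming distances to query — S1: 2; S2: 3; S3: 1; S4: 2; S5: 6.
Smallest is S3 with 1 mismatch.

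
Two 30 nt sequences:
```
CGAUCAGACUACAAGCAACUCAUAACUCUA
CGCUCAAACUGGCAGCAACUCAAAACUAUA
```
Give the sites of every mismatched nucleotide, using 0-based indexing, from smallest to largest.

2, 6, 10, 11, 12, 22, 27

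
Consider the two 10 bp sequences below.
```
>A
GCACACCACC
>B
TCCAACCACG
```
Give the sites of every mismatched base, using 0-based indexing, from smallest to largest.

0, 2, 3, 9

Scanning 0-based: 0: G/T; 2: A/C; 3: C/A; 9: C/G.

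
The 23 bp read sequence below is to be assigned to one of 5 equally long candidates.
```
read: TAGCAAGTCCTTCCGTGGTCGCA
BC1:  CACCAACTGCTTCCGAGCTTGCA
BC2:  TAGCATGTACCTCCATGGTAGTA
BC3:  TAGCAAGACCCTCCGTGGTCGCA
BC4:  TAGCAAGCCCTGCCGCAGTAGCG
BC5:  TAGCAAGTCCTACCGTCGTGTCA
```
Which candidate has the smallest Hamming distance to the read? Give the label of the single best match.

BC3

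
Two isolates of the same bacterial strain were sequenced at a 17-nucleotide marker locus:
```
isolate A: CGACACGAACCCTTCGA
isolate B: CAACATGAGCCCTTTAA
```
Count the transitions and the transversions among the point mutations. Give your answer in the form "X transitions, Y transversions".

5 transitions, 0 transversions

Mismatches (1-based):
position 2: G→A (purine→purine, transition)
position 6: C→T (pyrimidine→pyrimidine, transition)
position 9: A→G (purine→purine, transition)
position 15: C→T (pyrimidine→pyrimidine, transition)
position 16: G→A (purine→purine, transition)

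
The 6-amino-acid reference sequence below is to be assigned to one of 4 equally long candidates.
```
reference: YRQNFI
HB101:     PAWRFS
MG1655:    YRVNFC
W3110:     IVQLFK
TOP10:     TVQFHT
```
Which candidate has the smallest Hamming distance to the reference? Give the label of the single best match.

Hamming distances to reference — HB101: 5; MG1655: 2; W3110: 4; TOP10: 5.
Smallest is MG1655 with 2 mismatches.

MG1655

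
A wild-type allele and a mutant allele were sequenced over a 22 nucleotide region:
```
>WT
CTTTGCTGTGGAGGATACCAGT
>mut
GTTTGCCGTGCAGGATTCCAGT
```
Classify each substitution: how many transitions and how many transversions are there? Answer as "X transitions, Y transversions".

1 transition, 3 transversions

Mismatches (1-based):
position 1: C→G (pyrimidine→purine, transversion)
position 7: T→C (pyrimidine→pyrimidine, transition)
position 11: G→C (purine→pyrimidine, transversion)
position 17: A→T (purine→pyrimidine, transversion)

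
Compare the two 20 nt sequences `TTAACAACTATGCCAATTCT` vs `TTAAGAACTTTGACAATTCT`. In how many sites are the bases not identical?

3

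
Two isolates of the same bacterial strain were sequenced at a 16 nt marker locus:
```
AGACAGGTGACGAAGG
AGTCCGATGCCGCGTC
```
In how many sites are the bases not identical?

8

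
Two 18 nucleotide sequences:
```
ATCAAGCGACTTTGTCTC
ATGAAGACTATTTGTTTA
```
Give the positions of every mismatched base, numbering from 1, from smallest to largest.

3, 7, 8, 9, 10, 16, 18

Differences at position 3 (C→G), position 7 (C→A), position 8 (G→C), position 9 (A→T), position 10 (C→A), position 16 (C→T), position 18 (C→A).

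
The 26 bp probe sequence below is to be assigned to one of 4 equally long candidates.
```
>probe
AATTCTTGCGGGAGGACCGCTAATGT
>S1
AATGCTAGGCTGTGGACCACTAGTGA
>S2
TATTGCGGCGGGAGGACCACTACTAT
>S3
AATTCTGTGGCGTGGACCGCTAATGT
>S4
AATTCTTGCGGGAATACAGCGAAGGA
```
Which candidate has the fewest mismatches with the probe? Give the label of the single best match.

S3

Hamming distances to probe — S1: 9; S2: 7; S3: 5; S4: 6.
Smallest is S3 with 5 mismatches.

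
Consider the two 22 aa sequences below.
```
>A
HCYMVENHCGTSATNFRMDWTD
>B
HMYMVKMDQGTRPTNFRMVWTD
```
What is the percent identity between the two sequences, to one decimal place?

8 positions differ (2, 6, 7, 8, 9, 12, 13, 19), so 14 of 22 match: 14/22 = 63.64%.

63.6%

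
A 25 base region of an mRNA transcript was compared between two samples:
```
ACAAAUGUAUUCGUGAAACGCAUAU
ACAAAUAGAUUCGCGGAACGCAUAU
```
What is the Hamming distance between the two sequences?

The sequences differ at positions 7, 8, 14, 16 (1-based) — 4 in total.

4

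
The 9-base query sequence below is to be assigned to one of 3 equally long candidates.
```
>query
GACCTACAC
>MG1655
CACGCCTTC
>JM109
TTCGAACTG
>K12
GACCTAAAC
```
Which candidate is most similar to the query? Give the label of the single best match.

Hamming distances to query — MG1655: 6; JM109: 6; K12: 1.
Smallest is K12 with 1 mismatch.

K12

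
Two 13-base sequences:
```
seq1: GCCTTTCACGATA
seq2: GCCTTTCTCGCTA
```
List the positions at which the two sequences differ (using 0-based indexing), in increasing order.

7, 10

Differences at position 7 (A→T), position 10 (A→C).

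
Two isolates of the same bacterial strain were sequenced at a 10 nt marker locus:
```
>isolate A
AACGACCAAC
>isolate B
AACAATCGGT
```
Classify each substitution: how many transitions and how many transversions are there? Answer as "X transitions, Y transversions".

5 transitions, 0 transversions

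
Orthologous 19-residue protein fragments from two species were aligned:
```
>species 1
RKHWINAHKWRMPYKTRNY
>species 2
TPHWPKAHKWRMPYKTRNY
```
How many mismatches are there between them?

Comparing position by position, 4 residues differ: 1 (R/T), 2 (K/P), 5 (I/P), 6 (N/K).

4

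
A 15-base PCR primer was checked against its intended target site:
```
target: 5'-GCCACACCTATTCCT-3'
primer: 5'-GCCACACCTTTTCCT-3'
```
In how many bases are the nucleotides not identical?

1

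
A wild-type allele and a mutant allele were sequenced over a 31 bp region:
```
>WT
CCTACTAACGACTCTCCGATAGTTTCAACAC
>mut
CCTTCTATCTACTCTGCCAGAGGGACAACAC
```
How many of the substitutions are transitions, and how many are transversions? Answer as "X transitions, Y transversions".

Transitions (purine↔purine or pyrimidine↔pyrimidine): none.
Transversions (purine↔pyrimidine): 4 A→T, 8 A→T, 10 G→T, 16 C→G, 18 G→C, 20 T→G, 23 T→G, 24 T→G, 25 T→A.

0 transitions, 9 transversions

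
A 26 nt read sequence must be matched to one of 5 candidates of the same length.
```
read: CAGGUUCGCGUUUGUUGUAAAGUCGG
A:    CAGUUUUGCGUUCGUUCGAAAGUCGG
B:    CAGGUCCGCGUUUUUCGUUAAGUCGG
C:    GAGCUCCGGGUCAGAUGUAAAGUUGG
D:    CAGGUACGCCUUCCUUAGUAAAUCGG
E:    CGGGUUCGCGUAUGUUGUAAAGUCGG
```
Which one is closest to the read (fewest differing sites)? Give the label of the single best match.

E

Hamming distances to read — A: 5; B: 4; C: 8; D: 8; E: 2.
Smallest is E with 2 mismatches.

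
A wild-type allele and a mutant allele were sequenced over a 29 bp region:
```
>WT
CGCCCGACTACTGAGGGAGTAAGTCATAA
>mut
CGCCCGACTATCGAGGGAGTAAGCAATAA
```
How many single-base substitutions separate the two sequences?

Mismatches (1-based): base 11: C→T; base 12: T→C; base 24: T→C; base 25: C→A.

4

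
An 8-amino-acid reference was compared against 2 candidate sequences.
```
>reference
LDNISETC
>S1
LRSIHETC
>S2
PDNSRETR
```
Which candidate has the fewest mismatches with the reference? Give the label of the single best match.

S1 differs at 3 positions; S2 differs at 4 positions. The closest is S1.

S1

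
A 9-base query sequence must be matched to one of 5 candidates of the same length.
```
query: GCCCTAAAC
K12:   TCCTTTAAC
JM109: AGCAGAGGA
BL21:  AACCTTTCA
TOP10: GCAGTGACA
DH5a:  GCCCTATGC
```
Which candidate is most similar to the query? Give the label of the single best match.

Hamming distances to query — K12: 3; JM109: 7; BL21: 6; TOP10: 5; DH5a: 2.
Smallest is DH5a with 2 mismatches.

DH5a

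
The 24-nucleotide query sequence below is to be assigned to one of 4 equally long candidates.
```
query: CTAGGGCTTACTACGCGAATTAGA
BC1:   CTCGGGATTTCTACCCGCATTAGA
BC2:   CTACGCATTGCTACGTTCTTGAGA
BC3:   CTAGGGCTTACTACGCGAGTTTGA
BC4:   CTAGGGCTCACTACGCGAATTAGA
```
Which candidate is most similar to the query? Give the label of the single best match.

BC1 differs at 5 bases; BC2 differs at 9 bases; BC3 differs at 2 bases; BC4 differs at 1 base. The closest is BC4.

BC4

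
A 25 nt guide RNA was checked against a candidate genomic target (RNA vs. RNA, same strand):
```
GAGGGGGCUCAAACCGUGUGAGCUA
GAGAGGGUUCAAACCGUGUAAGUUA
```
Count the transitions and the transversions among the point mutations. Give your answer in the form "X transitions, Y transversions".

4 transitions, 0 transversions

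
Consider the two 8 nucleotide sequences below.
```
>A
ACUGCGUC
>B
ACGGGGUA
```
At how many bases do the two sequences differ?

3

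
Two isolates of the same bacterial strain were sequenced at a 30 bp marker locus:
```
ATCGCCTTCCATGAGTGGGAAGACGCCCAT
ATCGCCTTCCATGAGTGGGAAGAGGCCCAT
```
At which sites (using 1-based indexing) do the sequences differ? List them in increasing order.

Scanning 1-based: 24: C/G.

24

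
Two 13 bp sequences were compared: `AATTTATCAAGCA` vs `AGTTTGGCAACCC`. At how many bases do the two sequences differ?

5

The sequences differ at bases 2, 6, 7, 11, 13 (1-based) — 5 in total.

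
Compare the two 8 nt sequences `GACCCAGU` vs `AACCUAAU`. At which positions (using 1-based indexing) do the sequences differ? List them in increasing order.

Scanning 1-based: 1: G/A; 5: C/U; 7: G/A.

1, 5, 7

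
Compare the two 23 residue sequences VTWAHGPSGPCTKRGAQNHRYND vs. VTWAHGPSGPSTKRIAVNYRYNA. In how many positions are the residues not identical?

5

Comparing position by position, 5 positions differ: 11 (C/S), 15 (G/I), 17 (Q/V), 19 (H/Y), 23 (D/A).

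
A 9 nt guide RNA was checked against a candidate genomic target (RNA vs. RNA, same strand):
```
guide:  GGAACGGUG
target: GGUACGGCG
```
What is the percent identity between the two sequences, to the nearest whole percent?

Mismatches at positions 3, 8 (1-based): 2 of 9.
Identical positions: 7/9 = 77.78% → 78%.

78%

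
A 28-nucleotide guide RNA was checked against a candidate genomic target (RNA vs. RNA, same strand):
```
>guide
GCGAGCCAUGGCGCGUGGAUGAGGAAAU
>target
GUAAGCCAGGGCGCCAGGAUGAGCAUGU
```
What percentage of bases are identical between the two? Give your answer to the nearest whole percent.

8 positions differ (2, 3, 9, 15, 16, 24, 26, 27), so 20 of 28 match: 20/28 = 71.43%.

71%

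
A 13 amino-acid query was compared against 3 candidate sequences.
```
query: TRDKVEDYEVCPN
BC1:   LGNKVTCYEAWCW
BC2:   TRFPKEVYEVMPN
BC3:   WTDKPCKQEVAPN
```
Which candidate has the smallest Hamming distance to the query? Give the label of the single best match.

BC2

Hamming distances to query — BC1: 9; BC2: 5; BC3: 7.
Smallest is BC2 with 5 mismatches.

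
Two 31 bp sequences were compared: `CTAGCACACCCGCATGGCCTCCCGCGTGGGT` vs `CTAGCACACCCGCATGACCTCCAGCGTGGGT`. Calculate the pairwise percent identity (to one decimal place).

2 positions differ (17, 23), so 29 of 31 match: 29/31 = 93.55%.

93.5%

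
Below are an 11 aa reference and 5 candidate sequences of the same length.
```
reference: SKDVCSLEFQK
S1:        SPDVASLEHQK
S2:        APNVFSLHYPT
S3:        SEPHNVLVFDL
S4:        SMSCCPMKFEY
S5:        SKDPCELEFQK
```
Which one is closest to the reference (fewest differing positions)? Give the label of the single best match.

S5

Hamming distances to reference — S1: 3; S2: 8; S3: 8; S4: 8; S5: 2.
Smallest is S5 with 2 mismatches.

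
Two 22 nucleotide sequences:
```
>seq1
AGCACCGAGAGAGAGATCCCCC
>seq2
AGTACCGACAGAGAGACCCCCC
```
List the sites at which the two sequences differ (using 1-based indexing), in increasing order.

3, 9, 17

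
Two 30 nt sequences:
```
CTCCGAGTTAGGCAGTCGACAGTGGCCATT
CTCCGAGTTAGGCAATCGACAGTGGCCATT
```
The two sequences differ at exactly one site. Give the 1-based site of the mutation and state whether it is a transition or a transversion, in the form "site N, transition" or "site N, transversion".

Site 15 changes G→A. G is a purine and A is a purine, so this is a transition.

site 15, transition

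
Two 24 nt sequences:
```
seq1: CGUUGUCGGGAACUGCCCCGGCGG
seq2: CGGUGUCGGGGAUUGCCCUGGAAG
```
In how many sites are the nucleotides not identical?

The sequences differ at sites 3, 11, 13, 19, 22, 23 (1-based) — 6 in total.

6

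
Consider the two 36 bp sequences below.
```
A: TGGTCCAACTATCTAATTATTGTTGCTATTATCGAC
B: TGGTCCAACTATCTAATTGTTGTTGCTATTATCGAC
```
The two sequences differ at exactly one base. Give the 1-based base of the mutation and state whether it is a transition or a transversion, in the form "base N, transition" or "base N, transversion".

base 19, transition

Base 19 changes A→G. A is a purine and G is a purine, so this is a transition.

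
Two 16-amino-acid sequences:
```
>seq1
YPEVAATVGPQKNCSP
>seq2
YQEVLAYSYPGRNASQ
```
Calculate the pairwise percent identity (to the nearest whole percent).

Mismatches at positions 2, 5, 7, 8, 9, 11, 12, 14, 16 (1-based): 9 of 16.
Identical positions: 7/16 = 43.75% → 44%.

44%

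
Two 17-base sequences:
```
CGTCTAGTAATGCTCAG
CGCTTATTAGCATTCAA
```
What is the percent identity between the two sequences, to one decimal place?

8 positions differ (3, 4, 7, 10, 11, 12, 13, 17), so 9 of 17 match: 9/17 = 52.94%.

52.9%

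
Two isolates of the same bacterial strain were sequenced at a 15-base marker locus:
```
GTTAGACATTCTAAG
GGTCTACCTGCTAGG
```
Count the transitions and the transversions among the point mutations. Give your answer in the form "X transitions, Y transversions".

Transitions (purine↔purine or pyrimidine↔pyrimidine): 14 A→G.
Transversions (purine↔pyrimidine): 2 T→G, 4 A→C, 5 G→T, 8 A→C, 10 T→G.

1 transition, 5 transversions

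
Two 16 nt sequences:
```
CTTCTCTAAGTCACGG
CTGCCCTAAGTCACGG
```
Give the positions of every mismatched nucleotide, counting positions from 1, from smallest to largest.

3, 5

Scanning 1-based: 3: T/G; 5: T/C.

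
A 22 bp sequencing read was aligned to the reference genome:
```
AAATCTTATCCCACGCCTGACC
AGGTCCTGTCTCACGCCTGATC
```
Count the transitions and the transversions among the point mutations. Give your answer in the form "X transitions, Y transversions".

6 transitions, 0 transversions

Transitions (purine↔purine or pyrimidine↔pyrimidine): 2 A→G, 3 A→G, 6 T→C, 8 A→G, 11 C→T, 21 C→T.
Transversions (purine↔pyrimidine): none.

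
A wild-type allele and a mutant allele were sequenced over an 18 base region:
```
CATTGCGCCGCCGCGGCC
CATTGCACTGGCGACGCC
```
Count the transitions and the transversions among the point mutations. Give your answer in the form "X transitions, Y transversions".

Mismatches (1-based):
position 7: G→A (purine→purine, transition)
position 9: C→T (pyrimidine→pyrimidine, transition)
position 11: C→G (pyrimidine→purine, transversion)
position 14: C→A (pyrimidine→purine, transversion)
position 15: G→C (purine→pyrimidine, transversion)

2 transitions, 3 transversions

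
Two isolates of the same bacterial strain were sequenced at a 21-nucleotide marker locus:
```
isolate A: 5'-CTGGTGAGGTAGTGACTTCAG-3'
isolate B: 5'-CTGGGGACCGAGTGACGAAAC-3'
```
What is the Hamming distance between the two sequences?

8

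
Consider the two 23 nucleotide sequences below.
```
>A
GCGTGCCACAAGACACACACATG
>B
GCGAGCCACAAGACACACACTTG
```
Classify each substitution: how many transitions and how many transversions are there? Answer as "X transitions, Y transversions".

0 transitions, 2 transversions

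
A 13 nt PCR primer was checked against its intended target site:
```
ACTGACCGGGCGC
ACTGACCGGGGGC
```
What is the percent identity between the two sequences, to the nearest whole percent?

Mismatch at position 11 (1-based): 1 of 13.
Identical positions: 12/13 = 92.31% → 92%.

92%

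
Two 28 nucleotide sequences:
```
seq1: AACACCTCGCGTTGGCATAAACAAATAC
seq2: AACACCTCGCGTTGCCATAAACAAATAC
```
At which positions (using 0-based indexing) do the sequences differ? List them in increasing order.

Scanning 0-based: 14: G/C.

14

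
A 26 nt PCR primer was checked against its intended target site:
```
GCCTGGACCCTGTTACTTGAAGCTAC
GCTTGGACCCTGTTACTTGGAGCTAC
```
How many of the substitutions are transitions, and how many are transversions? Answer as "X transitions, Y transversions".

2 transitions, 0 transversions

Transitions (purine↔purine or pyrimidine↔pyrimidine): 3 C→T, 20 A→G.
Transversions (purine↔pyrimidine): none.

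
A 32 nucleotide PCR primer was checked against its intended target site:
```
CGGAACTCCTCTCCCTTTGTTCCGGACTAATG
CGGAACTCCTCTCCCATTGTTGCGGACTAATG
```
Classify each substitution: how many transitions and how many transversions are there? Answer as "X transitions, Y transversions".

0 transitions, 2 transversions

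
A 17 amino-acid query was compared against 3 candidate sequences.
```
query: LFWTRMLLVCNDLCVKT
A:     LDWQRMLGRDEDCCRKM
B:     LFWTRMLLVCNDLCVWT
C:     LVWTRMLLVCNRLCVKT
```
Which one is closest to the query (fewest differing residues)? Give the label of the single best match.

B

A differs at 9 residues; B differs at 1 residue; C differs at 2 residues. The closest is B.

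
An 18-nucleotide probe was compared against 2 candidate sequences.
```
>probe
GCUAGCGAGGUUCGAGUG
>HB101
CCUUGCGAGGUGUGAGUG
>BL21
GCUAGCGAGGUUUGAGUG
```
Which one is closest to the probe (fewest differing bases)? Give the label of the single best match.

BL21

HB101 differs at 4 bases; BL21 differs at 1 base. The closest is BL21.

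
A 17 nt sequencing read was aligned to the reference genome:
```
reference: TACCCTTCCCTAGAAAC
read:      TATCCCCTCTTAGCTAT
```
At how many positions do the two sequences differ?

The sequences differ at positions 3, 6, 7, 8, 10, 14, 15, 17 (1-based) — 8 in total.

8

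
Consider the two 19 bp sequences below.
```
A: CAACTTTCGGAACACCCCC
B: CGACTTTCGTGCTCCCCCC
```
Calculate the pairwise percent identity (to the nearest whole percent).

Mismatches at positions 2, 10, 11, 12, 13, 14 (1-based): 6 of 19.
Identical positions: 13/19 = 68.42% → 68%.

68%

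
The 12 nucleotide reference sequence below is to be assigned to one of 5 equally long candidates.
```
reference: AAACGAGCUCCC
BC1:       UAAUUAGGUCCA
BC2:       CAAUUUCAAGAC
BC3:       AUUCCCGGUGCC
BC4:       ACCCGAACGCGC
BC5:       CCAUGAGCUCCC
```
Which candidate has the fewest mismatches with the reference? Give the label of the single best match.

BC5

Hamming distances to reference — BC1: 5; BC2: 9; BC3: 6; BC4: 5; BC5: 3.
Smallest is BC5 with 3 mismatches.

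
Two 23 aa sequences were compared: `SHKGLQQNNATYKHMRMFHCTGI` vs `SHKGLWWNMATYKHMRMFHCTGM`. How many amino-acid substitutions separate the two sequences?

Comparing position by position, 4 positions differ: 6 (Q/W), 7 (Q/W), 9 (N/M), 23 (I/M).

4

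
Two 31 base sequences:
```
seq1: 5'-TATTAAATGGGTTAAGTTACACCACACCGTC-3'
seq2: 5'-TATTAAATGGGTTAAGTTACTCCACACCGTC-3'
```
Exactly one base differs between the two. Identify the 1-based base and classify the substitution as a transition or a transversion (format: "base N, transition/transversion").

base 21, transversion

The sequences differ only at base 21: A→T (purine→pyrimidine), a transversion.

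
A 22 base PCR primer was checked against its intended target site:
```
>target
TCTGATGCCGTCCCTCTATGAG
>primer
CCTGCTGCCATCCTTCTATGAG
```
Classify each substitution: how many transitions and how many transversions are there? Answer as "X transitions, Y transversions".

3 transitions, 1 transversion

Transitions (purine↔purine or pyrimidine↔pyrimidine): 1 T→C, 10 G→A, 14 C→T.
Transversions (purine↔pyrimidine): 5 A→C.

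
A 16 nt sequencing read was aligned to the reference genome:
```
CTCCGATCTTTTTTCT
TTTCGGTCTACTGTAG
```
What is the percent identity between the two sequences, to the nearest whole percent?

50%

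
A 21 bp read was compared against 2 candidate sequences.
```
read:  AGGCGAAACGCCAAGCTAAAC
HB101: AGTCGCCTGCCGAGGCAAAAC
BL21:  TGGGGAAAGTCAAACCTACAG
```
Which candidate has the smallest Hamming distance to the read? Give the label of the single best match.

BL21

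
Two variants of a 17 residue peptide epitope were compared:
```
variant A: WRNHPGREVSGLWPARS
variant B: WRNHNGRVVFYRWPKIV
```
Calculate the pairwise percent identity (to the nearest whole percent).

53%

8 positions differ (5, 8, 10, 11, 12, 15, 16, 17), so 9 of 17 match: 9/17 = 52.94%.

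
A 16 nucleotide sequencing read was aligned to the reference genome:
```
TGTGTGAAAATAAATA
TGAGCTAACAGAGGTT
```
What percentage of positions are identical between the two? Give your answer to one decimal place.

50.0%

8 positions differ (3, 5, 6, 9, 11, 13, 14, 16), so 8 of 16 match: 8/16 = 50%.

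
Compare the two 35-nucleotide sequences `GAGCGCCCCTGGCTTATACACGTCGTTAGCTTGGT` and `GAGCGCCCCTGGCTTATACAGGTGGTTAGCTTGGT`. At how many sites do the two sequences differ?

2

Comparing position by position, 2 sites differ: 21 (C/G), 24 (C/G).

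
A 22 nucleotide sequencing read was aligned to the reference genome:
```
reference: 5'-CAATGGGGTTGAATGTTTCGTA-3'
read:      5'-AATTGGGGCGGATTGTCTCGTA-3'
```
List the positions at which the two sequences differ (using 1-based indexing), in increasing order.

Differences at position 1 (C→A), position 3 (A→T), position 9 (T→C), position 10 (T→G), position 13 (A→T), position 17 (T→C).

1, 3, 9, 10, 13, 17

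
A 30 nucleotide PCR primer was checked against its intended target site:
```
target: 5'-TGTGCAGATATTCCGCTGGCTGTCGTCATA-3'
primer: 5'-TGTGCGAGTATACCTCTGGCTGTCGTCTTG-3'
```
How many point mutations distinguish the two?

Mismatches (1-based): position 6: A→G; position 7: G→A; position 8: A→G; position 12: T→A; position 15: G→T; position 28: A→T; position 30: A→G.

7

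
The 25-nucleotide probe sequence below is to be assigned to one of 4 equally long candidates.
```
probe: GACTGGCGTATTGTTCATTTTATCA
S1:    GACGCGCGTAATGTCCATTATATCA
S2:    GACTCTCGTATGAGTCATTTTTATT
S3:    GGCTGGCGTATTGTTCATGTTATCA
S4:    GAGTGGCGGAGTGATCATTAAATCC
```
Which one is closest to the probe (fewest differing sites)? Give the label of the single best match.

Hamming distances to probe — S1: 5; S2: 9; S3: 2; S4: 7.
Smallest is S3 with 2 mismatches.

S3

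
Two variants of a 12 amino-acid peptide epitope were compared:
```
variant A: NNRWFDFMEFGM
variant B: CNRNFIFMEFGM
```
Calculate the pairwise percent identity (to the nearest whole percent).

75%

3 positions differ (1, 4, 6), so 9 of 12 match: 9/12 = 75%.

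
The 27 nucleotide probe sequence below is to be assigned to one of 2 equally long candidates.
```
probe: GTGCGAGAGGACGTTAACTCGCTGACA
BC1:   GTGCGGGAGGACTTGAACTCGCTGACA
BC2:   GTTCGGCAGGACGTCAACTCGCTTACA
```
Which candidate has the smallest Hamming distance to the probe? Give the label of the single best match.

Hamming distances to probe — BC1: 3; BC2: 5.
Smallest is BC1 with 3 mismatches.

BC1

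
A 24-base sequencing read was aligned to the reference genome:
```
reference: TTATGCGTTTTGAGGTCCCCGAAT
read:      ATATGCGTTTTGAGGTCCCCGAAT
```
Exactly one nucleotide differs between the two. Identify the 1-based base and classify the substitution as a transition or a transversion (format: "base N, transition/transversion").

base 1, transversion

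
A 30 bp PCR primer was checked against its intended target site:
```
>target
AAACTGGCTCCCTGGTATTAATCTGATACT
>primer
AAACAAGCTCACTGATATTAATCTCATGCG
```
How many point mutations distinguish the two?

7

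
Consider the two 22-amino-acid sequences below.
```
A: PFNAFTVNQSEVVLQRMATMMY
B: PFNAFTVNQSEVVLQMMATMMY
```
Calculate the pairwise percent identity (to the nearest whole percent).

Mismatch at position 16 (1-based): 1 of 22.
Identical positions: 21/22 = 95.45% → 95%.

95%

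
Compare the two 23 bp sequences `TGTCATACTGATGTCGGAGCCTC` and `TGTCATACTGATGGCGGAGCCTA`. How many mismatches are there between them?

2

Comparing position by position, 2 bases differ: 14 (T/G), 23 (C/A).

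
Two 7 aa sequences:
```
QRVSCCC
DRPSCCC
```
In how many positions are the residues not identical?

The sequences differ at positions 1, 3 (1-based) — 2 in total.

2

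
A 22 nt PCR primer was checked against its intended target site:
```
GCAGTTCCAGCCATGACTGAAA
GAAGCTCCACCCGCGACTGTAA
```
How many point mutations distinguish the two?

6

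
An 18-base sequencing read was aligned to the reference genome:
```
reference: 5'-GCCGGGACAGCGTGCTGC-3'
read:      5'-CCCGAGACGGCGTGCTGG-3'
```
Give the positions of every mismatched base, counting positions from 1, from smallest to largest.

Scanning 1-based: 1: G/C; 5: G/A; 9: A/G; 18: C/G.

1, 5, 9, 18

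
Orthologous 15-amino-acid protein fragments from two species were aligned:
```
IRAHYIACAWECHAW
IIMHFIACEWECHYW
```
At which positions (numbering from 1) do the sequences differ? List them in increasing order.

2, 3, 5, 9, 14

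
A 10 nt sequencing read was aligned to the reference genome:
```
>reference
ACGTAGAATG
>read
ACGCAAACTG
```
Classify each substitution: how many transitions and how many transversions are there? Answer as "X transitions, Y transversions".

2 transitions, 1 transversion

Mismatches (1-based):
site 4: T→C (pyrimidine→pyrimidine, transition)
site 6: G→A (purine→purine, transition)
site 8: A→C (purine→pyrimidine, transversion)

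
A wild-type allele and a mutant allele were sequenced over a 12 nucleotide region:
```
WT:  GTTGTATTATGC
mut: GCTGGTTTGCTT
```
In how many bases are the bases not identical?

Comparing position by position, 7 bases differ: 2 (T/C), 5 (T/G), 6 (A/T), 9 (A/G), 10 (T/C), 11 (G/T), 12 (C/T).

7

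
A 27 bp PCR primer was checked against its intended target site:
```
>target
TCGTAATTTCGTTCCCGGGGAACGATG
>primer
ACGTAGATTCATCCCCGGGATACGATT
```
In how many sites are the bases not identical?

Comparing position by position, 8 sites differ: 1 (T/A), 6 (A/G), 7 (T/A), 11 (G/A), 13 (T/C), 20 (G/A), 21 (A/T), 27 (G/T).

8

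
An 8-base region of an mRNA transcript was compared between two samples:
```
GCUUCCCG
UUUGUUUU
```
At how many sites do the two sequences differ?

The sequences differ at sites 1, 2, 4, 5, 6, 7, 8 (1-based) — 7 in total.

7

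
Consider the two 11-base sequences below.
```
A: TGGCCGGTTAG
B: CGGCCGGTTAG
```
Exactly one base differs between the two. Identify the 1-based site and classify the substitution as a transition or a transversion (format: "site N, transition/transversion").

Site 1 changes T→C. T is a pyrimidine and C is a pyrimidine, so this is a transition.

site 1, transition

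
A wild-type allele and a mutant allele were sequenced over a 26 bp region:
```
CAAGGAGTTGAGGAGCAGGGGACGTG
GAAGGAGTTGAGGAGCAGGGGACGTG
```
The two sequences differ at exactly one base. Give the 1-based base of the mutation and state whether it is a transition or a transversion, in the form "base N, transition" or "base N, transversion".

Base 1 changes C→G. C is a pyrimidine and G is a purine, so this is a transversion.

base 1, transversion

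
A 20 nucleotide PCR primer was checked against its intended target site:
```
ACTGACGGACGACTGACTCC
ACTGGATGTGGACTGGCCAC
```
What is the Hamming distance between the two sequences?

8

The sequences differ at sites 5, 6, 7, 9, 10, 16, 18, 19 (1-based) — 8 in total.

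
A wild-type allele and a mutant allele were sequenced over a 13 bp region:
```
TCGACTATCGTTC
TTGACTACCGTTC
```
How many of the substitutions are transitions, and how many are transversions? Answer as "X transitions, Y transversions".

2 transitions, 0 transversions

Transitions (purine↔purine or pyrimidine↔pyrimidine): 2 C→T, 8 T→C.
Transversions (purine↔pyrimidine): none.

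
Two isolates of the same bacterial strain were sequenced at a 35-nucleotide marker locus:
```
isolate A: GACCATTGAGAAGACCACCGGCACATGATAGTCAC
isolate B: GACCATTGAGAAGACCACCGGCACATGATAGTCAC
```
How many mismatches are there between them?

No positions differ; the sequences are identical.

0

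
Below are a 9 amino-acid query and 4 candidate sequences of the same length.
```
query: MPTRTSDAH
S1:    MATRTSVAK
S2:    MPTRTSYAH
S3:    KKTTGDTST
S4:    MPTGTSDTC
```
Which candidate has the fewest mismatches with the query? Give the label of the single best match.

S1 differs at 3 residues; S2 differs at 1 residue; S3 differs at 8 residues; S4 differs at 3 residues. The closest is S2.

S2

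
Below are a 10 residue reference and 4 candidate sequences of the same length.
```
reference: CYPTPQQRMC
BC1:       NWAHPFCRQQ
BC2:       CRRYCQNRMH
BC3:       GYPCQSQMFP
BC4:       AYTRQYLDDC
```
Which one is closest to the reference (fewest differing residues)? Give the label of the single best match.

Hamming distances to reference — BC1: 8; BC2: 6; BC3: 7; BC4: 8.
Smallest is BC2 with 6 mismatches.

BC2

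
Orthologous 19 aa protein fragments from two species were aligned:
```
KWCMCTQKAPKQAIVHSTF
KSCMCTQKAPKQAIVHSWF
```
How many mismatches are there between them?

The sequences differ at positions 2, 18 (1-based) — 2 in total.

2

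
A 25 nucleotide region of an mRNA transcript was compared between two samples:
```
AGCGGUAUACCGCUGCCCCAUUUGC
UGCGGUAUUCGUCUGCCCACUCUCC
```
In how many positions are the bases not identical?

8

Comparing position by position, 8 positions differ: 1 (A/U), 9 (A/U), 11 (C/G), 12 (G/U), 19 (C/A), 20 (A/C), 22 (U/C), 24 (G/C).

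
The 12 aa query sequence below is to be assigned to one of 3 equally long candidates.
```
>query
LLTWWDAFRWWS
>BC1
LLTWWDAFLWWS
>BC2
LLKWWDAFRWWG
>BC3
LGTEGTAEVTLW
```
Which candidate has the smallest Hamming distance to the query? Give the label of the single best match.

BC1

BC1 differs at 1 residue; BC2 differs at 2 residues; BC3 differs at 9 residues. The closest is BC1.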